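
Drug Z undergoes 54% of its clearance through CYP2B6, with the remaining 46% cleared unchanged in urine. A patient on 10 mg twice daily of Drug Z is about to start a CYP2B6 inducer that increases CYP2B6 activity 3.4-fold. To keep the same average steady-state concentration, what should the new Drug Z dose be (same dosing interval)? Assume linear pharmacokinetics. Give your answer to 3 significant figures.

23.0 mg

The CYP2B6 pathway (54% of clearance) rises to 3.4× activity: 0.54 × 3.4 = 1.836.
Non-CYP routes (46%) are unchanged.
New clearance relative to baseline: 1.836 + 0.46 = 2.296.
Css,avg = (dose rate)/CL, so holding Css fixed requires dose ∝ CL: 10 × 2.296 = 23.0 mg.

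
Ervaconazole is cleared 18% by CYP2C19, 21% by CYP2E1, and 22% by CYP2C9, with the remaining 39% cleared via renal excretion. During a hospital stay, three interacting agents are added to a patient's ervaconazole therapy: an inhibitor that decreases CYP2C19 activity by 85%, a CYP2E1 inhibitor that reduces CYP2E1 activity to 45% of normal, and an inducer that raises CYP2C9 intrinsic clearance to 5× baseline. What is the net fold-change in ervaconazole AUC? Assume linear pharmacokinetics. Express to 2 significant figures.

The CYP2C19 pathway (18% of clearance) is reduced to 0.15× activity: 0.18 × 0.15 = 0.027.
The CYP2E1 pathway (21% of clearance) is reduced to 0.45× activity: 0.21 × 0.45 = 0.0945.
The CYP2C9 pathway (22% of clearance) rises to 5× activity: 0.22 × 5 = 1.1.
The remaining 39% of clearance is unaffected.
Relative clearance = 0.027 + 0.0945 + 1.1 + 0.39 = 1.6115.
Because AUC varies inversely with clearance, the combined effect is 1 / 1.6115 = 0.62.

0.62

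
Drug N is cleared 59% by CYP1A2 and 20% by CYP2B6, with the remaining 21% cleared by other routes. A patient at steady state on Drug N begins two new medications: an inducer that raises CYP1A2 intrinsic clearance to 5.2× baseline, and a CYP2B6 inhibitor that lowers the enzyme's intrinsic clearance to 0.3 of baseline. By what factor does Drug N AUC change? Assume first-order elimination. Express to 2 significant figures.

0.30

The CYP1A2 pathway (59% of clearance) is boosted to 5.2× activity: 0.59 × 5.2 = 3.068.
The CYP2B6 pathway (20% of clearance) falls to 0.3× activity: 0.2 × 0.3 = 0.06.
The remaining 21% of clearance is unaffected.
CL_new/CL_old = 3.068 + 0.06 + 0.21 = 3.338.
Net AUC ratio = 1 / 3.338 = 0.30.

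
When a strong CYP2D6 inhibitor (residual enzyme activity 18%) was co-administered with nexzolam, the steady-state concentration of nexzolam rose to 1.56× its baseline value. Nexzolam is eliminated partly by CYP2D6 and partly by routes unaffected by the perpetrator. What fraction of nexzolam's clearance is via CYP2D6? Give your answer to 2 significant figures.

Let x = fm,CYP2D6. Because steady-state concentration ∝ 1/CL, relative clearance fell to 1/1.56 = 0.641.
Setting x·0.18 + (1 − x) = 0.641 and solving: x = (0.641 − 1)/(0.18 − 1) = 0.44.

0.44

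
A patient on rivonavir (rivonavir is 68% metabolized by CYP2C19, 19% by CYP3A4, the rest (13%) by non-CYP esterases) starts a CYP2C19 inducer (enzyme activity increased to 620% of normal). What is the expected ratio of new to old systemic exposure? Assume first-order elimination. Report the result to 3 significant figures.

The CYP2C19 pathway (68% of clearance) is boosted to 6.2× activity: 0.68 × 6.2 = 4.216.
CYP3A4 (19%) and the residual 13% are unaffected.
New clearance relative to baseline: 4.216 + 0.19 + 0.13 = 4.536.
Systemic exposure is inversely proportional to clearance, so the fold-change is 1 / 4.536 = 0.220.

0.220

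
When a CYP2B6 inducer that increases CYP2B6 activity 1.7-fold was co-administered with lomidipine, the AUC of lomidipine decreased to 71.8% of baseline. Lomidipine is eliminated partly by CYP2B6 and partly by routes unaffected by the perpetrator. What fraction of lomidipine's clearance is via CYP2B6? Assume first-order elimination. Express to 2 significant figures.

CL'/CL = 1 / 0.718 = 1.393
1.7·fm + (1 − fm) = 1.393
fm = (1.393 − 1) / (1.7 − 1) = 0.56

0.56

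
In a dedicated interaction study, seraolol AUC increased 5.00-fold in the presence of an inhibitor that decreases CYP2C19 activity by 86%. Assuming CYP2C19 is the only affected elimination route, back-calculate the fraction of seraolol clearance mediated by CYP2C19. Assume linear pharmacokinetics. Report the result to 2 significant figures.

Write x for the fraction cleared via CYP2C19. The observed AUC change means clearance fell to 1/5.00 = 0.2 of baseline.
Only the CYP2C19 route changed, so 0.2 = x·0.14 + (1 − x), giving x = 0.93.

0.93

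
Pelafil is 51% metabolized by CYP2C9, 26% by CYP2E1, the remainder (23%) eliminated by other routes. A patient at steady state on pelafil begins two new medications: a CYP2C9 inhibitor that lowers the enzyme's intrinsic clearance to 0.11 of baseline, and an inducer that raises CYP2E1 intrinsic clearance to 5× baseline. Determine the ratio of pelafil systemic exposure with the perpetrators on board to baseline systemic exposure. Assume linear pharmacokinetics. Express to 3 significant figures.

CYP2C9: 0.51 × 0.11 = 0.0561
CYP2E1: 0.26 × 5 = 1.3
Other: 0.23 (unchanged)
Relative clearance = 0.0561 + 1.3 + 0.23 = 1.5861.
Net systemic exposure ratio = 1 / 1.5861 = 0.630.

0.630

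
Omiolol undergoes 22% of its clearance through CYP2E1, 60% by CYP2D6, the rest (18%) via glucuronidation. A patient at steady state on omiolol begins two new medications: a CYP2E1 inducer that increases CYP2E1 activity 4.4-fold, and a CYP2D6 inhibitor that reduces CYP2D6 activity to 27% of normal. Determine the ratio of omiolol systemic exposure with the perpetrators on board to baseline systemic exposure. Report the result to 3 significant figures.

The CYP2E1 pathway (22% of clearance) is boosted to 4.4× activity: 0.22 × 4.4 = 0.968.
The CYP2D6 pathway (60% of clearance) is reduced to 0.27× activity: 0.6 × 0.27 = 0.162.
The remaining 18% of clearance is unaffected.
New clearance relative to baseline: 0.968 + 0.162 + 0.18 = 1.31.
Because systemic exposure varies inversely with clearance, the combined effect is 1 / 1.31 = 0.763.

0.763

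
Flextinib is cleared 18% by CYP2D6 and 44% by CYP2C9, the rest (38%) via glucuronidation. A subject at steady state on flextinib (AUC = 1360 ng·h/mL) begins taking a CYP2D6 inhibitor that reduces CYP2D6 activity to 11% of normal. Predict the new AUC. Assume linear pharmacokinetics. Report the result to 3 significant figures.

The CYP2D6 pathway (18% of clearance) falls to 0.11× activity: 0.18 × 0.11 = 0.0198.
CYP2C9 (44%) and the residual 38% are unaffected.
Relative clearance = 0.0198 + 0.44 + 0.38 = 0.8398.
With dosing unchanged, AUC scales as 1/CL: 1360 / 0.8398 = 1.62 × 10³ ng·h/mL.

1.62 × 10³ ng·h/mL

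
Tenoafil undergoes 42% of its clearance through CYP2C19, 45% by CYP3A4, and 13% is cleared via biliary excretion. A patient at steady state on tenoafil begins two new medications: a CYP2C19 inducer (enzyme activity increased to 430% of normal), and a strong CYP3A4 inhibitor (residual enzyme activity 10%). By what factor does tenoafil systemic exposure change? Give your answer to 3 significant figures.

The CYP2C19 pathway (42% of clearance) is boosted to 4.3× activity: 0.42 × 4.3 = 1.806.
The CYP3A4 pathway (45% of clearance) falls to 0.1× activity: 0.45 × 0.1 = 0.045.
The remaining 13% of clearance is unaffected.
Relative clearance = 1.806 + 0.045 + 0.13 = 1.981.
Net systemic exposure ratio = 1 / 1.981 = 0.505.

0.505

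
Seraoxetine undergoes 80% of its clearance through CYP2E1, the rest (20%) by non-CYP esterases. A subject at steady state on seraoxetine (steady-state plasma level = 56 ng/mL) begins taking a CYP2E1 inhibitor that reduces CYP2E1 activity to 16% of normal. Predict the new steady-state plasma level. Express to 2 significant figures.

1.7 × 10² ng/mL

The CYP2E1 pathway (80% of clearance) is reduced to 0.16× activity: 0.8 × 0.16 = 0.128.
The remaining 20% of clearance is unaffected.
New clearance relative to baseline: 0.128 + 0.2 = 0.328.
Steady-state plasma level ∝ 1/CL, so new value = 56 / 0.328 = 1.7 × 10² ng/mL.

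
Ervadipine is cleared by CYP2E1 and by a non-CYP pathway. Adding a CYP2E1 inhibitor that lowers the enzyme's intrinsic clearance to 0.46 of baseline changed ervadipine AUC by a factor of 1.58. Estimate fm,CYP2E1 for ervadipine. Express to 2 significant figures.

CL'/CL = 1 / 1.58 = 0.6329
0.46·fm + (1 − fm) = 0.6329
fm = (0.6329 − 1) / (0.46 − 1) = 0.68

0.68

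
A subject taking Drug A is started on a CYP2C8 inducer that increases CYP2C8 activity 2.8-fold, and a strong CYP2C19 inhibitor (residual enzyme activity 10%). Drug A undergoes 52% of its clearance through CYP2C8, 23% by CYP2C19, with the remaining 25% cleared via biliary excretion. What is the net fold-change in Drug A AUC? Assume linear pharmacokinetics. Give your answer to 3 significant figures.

0.578

The CYP2C8 pathway (52% of clearance) rises to 2.8× activity: 0.52 × 2.8 = 1.456.
The CYP2C19 pathway (23% of clearance) drops to 0.1× activity: 0.23 × 0.1 = 0.023.
The remaining 25% of clearance is unaffected.
Relative clearance = 1.456 + 0.023 + 0.25 = 1.729.
Net AUC ratio = 1 / 1.729 = 0.578.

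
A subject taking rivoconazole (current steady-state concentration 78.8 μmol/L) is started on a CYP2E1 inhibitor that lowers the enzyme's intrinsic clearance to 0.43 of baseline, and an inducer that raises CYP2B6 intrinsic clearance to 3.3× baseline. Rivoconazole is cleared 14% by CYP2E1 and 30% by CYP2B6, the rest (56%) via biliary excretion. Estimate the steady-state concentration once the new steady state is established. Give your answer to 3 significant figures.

48.9 μmol/L

The CYP2E1 pathway (14% of clearance) is reduced to 0.43× activity: 0.14 × 0.43 = 0.0602.
The CYP2B6 pathway (30% of clearance) rises to 3.3× activity: 0.3 × 3.3 = 0.99.
The remaining 56% of clearance is unaffected.
New clearance relative to baseline: 0.0602 + 0.99 + 0.56 = 1.6102.
New steady-state concentration = 78.8 / 1.6102 = 48.9 μmol/L (concentration scales inversely with clearance).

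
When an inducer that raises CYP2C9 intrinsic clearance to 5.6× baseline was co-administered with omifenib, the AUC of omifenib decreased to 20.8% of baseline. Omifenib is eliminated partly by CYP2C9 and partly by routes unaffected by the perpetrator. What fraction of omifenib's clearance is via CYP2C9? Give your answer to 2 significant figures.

0.83

CL'/CL = 1 / 0.208 = 4.808
5.6·fm + (1 − fm) = 4.808
fm = (4.808 − 1) / (5.6 − 1) = 0.83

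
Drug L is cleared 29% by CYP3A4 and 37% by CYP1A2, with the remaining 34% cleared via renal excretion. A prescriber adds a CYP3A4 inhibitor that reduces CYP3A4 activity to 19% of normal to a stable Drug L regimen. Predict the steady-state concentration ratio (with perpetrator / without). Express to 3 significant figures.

1.31

CYP3A4: 0.29 × 0.19 = 0.0551
CYP1A2: 0.37 (unchanged)
Other: 0.34 (unchanged)
New clearance relative to baseline: 0.0551 + 0.37 + 0.34 = 0.7651.
Steady-state concentration is inversely proportional to clearance, so the fold-change is 1 / 0.7651 = 1.31.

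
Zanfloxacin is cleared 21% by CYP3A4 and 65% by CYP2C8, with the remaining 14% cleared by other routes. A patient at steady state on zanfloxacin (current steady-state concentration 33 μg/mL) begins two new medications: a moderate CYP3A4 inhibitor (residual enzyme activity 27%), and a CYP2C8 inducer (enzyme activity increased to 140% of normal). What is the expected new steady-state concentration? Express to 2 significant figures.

CYP3A4: 0.21 × 0.27 = 0.0567
CYP2C8: 0.65 × 1.4 = 0.91
Other: 0.14 (unchanged)
CL_new/CL_old = 0.0567 + 0.91 + 0.14 = 1.1067.
Dividing the baseline by the relative clearance: 33 / 1.1067 = 30 μg/mL.

30 μg/mL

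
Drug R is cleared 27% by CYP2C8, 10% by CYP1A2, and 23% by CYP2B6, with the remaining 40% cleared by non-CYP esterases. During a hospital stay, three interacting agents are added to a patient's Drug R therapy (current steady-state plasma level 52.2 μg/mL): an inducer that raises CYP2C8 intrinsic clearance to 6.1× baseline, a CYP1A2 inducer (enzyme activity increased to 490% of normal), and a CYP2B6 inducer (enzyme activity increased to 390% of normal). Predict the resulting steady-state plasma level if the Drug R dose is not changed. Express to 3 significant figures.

CYP2C8: 0.27 × 6.1 = 1.647
CYP1A2: 0.1 × 4.9 = 0.49
CYP2B6: 0.23 × 3.9 = 0.897
Other: 0.4 (unchanged)
Relative clearance = 1.647 + 0.49 + 0.897 + 0.4 = 3.434.
Dividing the baseline by the relative clearance: 52.2 / 3.434 = 15.2 μg/mL.

15.2 μg/mL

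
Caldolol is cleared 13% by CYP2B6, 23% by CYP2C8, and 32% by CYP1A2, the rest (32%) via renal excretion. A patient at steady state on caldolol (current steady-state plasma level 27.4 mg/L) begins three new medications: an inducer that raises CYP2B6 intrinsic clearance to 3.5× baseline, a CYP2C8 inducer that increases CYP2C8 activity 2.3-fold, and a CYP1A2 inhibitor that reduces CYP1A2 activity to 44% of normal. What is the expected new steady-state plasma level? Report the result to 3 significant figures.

The CYP2B6 pathway (13% of clearance) is boosted to 3.5× activity: 0.13 × 3.5 = 0.455.
The CYP2C8 pathway (23% of clearance) rises to 2.3× activity: 0.23 × 2.3 = 0.529.
The CYP1A2 pathway (32% of clearance) drops to 0.44× activity: 0.32 × 0.44 = 0.1408.
The remaining 32% of clearance is unaffected.
Relative clearance = 0.455 + 0.529 + 0.1408 + 0.32 = 1.4448.
Dividing the baseline by the relative clearance: 27.4 / 1.4448 = 19.0 mg/L.

19.0 mg/L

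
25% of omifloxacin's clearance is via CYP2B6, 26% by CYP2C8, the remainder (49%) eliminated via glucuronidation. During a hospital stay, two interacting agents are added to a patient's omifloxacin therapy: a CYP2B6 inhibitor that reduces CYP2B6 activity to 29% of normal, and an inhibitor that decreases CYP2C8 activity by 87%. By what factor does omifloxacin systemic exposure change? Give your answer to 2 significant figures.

1.7

CYP2B6: 0.25 × 0.29 = 0.0725
CYP2C8: 0.26 × 0.13 = 0.0338
Other: 0.49 (unchanged)
New clearance relative to baseline: 0.0725 + 0.0338 + 0.49 = 0.5963.
Net systemic exposure ratio = 1 / 0.5963 = 1.7.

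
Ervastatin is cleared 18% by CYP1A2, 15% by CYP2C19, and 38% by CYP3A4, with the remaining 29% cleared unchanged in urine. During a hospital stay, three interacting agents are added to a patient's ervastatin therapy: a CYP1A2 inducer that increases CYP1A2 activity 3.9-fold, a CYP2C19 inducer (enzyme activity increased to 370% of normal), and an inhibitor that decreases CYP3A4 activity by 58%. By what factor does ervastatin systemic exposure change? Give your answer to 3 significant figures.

0.586

The CYP1A2 pathway (18% of clearance) rises to 3.9× activity: 0.18 × 3.9 = 0.702.
The CYP2C19 pathway (15% of clearance) rises to 3.7× activity: 0.15 × 3.7 = 0.555.
The CYP3A4 pathway (38% of clearance) falls to 0.42× activity: 0.38 × 0.42 = 0.1596.
The remaining 29% of clearance is unaffected.
New clearance relative to baseline: 0.702 + 0.555 + 0.1596 + 0.29 = 1.7066.
Systemic exposure ∝ 1/CL: fold-change = 1 / 1.7066 = 0.586.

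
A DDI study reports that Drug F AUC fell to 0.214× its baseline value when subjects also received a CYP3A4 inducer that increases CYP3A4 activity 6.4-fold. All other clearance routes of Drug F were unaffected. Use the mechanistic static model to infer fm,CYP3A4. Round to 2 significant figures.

Let x = fm,CYP3A4. Because AUC ∝ 1/CL, relative clearance rose to 1/0.214 = 4.673.
Only the CYP3A4 route changed, so 4.673 = x·6.4 + (1 − x), giving x = 0.68.

0.68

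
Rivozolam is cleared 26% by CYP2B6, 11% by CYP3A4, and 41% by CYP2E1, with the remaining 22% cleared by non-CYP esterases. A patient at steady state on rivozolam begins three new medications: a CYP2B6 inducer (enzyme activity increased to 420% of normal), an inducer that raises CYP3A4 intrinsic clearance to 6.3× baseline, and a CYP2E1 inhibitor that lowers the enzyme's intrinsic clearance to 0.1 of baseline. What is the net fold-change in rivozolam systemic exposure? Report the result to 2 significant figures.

0.49

CYP2B6: 0.26 × 4.2 = 1.092
CYP3A4: 0.11 × 6.3 = 0.693
CYP2E1: 0.41 × 0.1 = 0.041
Other: 0.22 (unchanged)
Relative clearance = 1.092 + 0.693 + 0.041 + 0.22 = 2.046.
Because systemic exposure varies inversely with clearance, the combined effect is 1 / 2.046 = 0.49.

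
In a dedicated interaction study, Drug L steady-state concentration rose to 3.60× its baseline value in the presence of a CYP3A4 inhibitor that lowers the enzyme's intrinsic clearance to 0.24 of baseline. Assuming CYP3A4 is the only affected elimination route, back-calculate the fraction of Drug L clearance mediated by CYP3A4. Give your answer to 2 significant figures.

0.95

Write x for the fraction cleared via CYP3A4. The observed steady-state concentration change means clearance fell to 1/3.60 = 0.2778 of baseline.
Only the CYP3A4 route changed, so 0.2778 = x·0.24 + (1 − x), giving x = 0.95.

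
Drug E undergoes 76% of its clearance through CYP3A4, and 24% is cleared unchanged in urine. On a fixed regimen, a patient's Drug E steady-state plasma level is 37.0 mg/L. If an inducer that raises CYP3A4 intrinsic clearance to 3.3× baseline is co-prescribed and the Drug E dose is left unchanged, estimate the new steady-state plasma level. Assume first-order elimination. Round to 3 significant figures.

The CYP3A4 pathway (76% of clearance) is boosted to 3.3× activity: 0.76 × 3.3 = 2.508.
Non-CYP routes (24%) are unchanged.
New clearance relative to baseline: 2.508 + 0.24 = 2.748.
Steady-state plasma level ∝ 1/CL, so new value = 37.0 / 2.748 = 13.5 mg/L.

13.5 mg/L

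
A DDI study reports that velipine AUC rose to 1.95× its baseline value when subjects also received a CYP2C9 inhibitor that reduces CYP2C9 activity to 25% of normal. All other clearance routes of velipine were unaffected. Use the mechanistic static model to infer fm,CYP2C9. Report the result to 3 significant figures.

0.650

Let fm be the CYP2C9 fraction. New clearance relative to baseline = fm × 0.25 + (1 − fm).
AUC ratio = 1 / (new CL fraction), so new CL fraction = 1 / 1.95 = 0.5128.
fm × 0.25 + 1 − fm = 0.5128  ⇒  fm × (0.25 − 1) = −0.4872  ⇒  fm = 0.650.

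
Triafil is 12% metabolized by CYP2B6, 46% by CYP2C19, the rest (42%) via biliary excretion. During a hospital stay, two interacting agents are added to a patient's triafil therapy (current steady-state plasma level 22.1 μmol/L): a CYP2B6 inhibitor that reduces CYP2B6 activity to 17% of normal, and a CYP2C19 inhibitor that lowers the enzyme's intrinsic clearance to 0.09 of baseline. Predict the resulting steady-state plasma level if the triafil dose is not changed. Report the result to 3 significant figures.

45.9 μmol/L

The CYP2B6 pathway (12% of clearance) drops to 0.17× activity: 0.12 × 0.17 = 0.0204.
The CYP2C19 pathway (46% of clearance) falls to 0.09× activity: 0.46 × 0.09 = 0.0414.
The remaining 42% of clearance is unaffected.
Relative clearance = 0.0204 + 0.0414 + 0.42 = 0.4818.
New steady-state plasma level = 22.1 / 0.4818 = 45.9 μmol/L (concentration scales inversely with clearance).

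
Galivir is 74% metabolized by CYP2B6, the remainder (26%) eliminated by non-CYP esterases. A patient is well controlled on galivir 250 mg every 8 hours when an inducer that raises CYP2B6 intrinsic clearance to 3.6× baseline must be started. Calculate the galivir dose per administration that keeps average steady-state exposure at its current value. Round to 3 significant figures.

731 mg

CYP2B6: 0.74 × 3.6 = 2.664
Other: 0.26 (unchanged)
Relative clearance = 2.664 + 0.26 = 2.924.
To maintain the same steady-state level, dose must scale with clearance: new dose = 250 × 2.924 = 731 mg.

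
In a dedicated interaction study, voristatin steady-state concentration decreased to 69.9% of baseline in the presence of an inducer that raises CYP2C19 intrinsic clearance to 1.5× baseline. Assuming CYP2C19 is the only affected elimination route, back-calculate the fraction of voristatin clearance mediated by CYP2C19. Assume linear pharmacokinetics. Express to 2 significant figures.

0.86

Call the CYP2C19 fraction fm. After the interaction, CL_new/CL_old = fm × 1.5 + (1 − fm).
Steady-state concentration ratio = 1 / (new CL fraction), so new CL fraction = 1 / 0.699 = 1.431.
fm × 1.5 + 1 − fm = 1.431  ⇒  fm × (1.5 − 1) = 0.4306  ⇒  fm = 0.86.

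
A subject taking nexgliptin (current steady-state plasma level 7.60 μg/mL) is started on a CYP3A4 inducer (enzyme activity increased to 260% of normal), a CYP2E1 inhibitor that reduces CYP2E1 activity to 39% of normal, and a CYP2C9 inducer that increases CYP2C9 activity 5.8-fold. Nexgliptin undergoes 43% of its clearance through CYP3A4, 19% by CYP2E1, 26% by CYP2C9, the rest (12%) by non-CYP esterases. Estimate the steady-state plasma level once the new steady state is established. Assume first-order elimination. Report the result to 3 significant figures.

The CYP3A4 pathway (43% of clearance) rises to 2.6× activity: 0.43 × 2.6 = 1.118.
The CYP2E1 pathway (19% of clearance) is reduced to 0.39× activity: 0.19 × 0.39 = 0.0741.
The CYP2C9 pathway (26% of clearance) is boosted to 5.8× activity: 0.26 × 5.8 = 1.508.
The remaining 12% of clearance is unaffected.
New clearance relative to baseline: 1.118 + 0.0741 + 1.508 + 0.12 = 2.8201.
Dividing the baseline by the relative clearance: 7.60 / 2.8201 = 2.69 μg/mL.

2.69 μg/mL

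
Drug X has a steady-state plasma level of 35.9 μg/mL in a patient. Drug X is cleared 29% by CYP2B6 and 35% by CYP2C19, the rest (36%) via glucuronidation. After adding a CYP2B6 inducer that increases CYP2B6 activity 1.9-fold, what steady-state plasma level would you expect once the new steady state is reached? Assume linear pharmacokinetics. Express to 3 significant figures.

28.5 μg/mL

The CYP2B6 pathway (29% of clearance) is boosted to 1.9× activity: 0.29 × 1.9 = 0.551.
CYP2C19 (35%) and the residual 36% are unaffected.
New clearance relative to baseline: 0.551 + 0.35 + 0.36 = 1.261.
Steady-state plasma level ∝ 1/CL, so new value = 35.9 / 1.261 = 28.5 μg/mL.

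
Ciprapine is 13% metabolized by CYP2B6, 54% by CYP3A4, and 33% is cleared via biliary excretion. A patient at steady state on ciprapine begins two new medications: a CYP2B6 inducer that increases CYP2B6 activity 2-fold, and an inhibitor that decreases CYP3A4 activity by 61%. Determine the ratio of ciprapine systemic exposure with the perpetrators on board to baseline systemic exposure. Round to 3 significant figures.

1.25

CYP2B6: 0.13 × 2 = 0.26
CYP3A4: 0.54 × 0.39 = 0.2106
Other: 0.33 (unchanged)
Relative clearance = 0.26 + 0.2106 + 0.33 = 0.8006.
Systemic exposure ∝ 1/CL: fold-change = 1 / 0.8006 = 1.25.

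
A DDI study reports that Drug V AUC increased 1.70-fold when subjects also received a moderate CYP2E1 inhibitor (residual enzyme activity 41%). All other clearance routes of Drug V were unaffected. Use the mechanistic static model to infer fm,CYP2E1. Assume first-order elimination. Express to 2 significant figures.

Let x = fm,CYP2E1. Because AUC ∝ 1/CL, relative clearance fell to 1/1.70 = 0.5882.
Only the CYP2E1 route changed, so 0.5882 = x·0.41 + (1 − x), giving x = 0.70.

0.70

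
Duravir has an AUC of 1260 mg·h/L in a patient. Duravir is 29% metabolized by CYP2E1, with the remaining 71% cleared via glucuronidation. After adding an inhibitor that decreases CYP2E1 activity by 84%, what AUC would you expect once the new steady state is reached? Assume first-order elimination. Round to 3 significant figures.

1.67 × 10³ mg·h/L

The CYP2E1 pathway (29% of clearance) is reduced to 0.16× activity: 0.29 × 0.16 = 0.0464.
The remaining 71% of clearance is unaffected.
Relative clearance = 0.0464 + 0.71 = 0.7564.
New AUC = baseline ÷ relative clearance = 1260 / 0.7564 = 1.67 × 10³ mg·h/L.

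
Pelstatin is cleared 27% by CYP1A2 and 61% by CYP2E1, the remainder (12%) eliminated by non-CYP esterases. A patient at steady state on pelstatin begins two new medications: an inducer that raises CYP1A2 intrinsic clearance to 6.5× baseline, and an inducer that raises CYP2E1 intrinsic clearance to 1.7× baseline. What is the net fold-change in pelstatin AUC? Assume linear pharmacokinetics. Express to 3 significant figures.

The CYP1A2 pathway (27% of clearance) rises to 6.5× activity: 0.27 × 6.5 = 1.755.
The CYP2E1 pathway (61% of clearance) rises to 1.7× activity: 0.61 × 1.7 = 1.037.
Non-CYP routes (12%) are unchanged.
Relative clearance = 1.755 + 1.037 + 0.12 = 2.912.
AUC ∝ 1/CL: fold-change = 1 / 2.912 = 0.343.

0.343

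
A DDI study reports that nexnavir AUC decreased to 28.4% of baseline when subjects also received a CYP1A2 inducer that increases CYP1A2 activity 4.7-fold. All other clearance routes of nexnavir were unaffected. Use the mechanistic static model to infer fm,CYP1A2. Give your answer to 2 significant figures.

0.68

Let fm be the CYP1A2 fraction. New clearance relative to baseline = fm × 4.7 + (1 − fm).
AUC ratio = 1 / (new CL fraction), so new CL fraction = 1 / 0.284 = 3.521.
fm × 4.7 + 1 − fm = 3.521  ⇒  fm × (4.7 − 1) = 2.521  ⇒  fm = 0.68.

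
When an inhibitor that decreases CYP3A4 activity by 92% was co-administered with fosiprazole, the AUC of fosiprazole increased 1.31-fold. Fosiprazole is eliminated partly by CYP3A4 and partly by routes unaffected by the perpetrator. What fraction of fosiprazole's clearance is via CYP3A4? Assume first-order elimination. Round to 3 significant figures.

0.257

Write x for the fraction cleared via CYP3A4. The observed AUC change means clearance fell to 1/1.31 = 0.7634 of baseline.
Setting x·0.08 + (1 − x) = 0.7634 and solving: x = (0.7634 − 1)/(0.08 − 1) = 0.257.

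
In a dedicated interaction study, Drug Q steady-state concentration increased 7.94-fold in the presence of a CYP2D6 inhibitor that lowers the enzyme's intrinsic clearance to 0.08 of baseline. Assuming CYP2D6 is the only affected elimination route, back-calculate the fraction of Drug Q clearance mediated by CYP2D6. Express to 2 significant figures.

0.95

Call the CYP2D6 fraction fm. After the interaction, CL_new/CL_old = fm × 0.08 + (1 − fm).
Steady-state concentration ratio = 1 / (new CL fraction), so new CL fraction = 1 / 7.94 = 0.1259.
fm × 0.08 + 1 − fm = 0.1259  ⇒  fm × (0.08 − 1) = −0.8741  ⇒  fm = 0.95.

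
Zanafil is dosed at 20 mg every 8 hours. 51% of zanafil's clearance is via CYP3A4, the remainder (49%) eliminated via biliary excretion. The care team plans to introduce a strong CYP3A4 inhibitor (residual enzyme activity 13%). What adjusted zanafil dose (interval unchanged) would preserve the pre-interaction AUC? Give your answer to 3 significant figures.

The CYP3A4 pathway (51% of clearance) is reduced to 0.13× activity: 0.51 × 0.13 = 0.0663.
Non-CYP routes (49%) are unchanged.
Relative clearance = 0.0663 + 0.49 = 0.5563.
Exposure is unchanged when dose changes in proportion to clearance. New dose = 20 mg × 0.5563 = 11.1 mg.

11.1 mg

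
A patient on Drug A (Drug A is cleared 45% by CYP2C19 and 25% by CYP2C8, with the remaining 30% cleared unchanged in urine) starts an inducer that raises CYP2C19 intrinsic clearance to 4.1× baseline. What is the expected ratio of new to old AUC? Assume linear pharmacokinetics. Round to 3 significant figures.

0.418

The CYP2C19 pathway (45% of clearance) is boosted to 4.1× activity: 0.45 × 4.1 = 1.845.
CYP2C8 (25%) and the residual 30% are unaffected.
New clearance relative to baseline: 1.845 + 0.25 + 0.3 = 2.395.
Since AUC ∝ 1/CL, the ratio is 1 / 2.395 = 0.418.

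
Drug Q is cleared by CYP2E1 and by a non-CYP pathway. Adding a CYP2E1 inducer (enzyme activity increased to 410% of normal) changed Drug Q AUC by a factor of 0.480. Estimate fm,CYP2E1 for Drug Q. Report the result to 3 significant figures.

0.349

Let x = fm,CYP2E1. Because AUC ∝ 1/CL, relative clearance rose to 1/0.480 = 2.083.
Only the CYP2E1 route changed, so 2.083 = x·4.1 + (1 − x), giving x = 0.349.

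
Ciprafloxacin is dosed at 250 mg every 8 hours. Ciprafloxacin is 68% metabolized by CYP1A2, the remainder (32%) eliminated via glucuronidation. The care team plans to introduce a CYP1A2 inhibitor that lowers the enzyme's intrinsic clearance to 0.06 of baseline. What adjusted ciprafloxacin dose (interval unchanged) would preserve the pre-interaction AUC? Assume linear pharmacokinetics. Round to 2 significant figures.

CYP1A2: 0.68 × 0.06 = 0.0408
Other: 0.32 (unchanged)
New clearance relative to baseline: 0.0408 + 0.32 = 0.3608.
Css,avg = (dose rate)/CL, so holding Css fixed requires dose ∝ CL: 250 × 0.3608 = 90 mg.

90 mg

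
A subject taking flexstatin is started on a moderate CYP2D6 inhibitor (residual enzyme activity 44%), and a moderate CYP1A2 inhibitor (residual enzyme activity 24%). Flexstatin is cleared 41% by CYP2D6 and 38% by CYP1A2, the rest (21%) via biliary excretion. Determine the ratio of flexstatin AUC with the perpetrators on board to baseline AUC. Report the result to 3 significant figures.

2.08

CYP2D6: 0.41 × 0.44 = 0.1804
CYP1A2: 0.38 × 0.24 = 0.0912
Other: 0.21 (unchanged)
CL_new/CL_old = 0.1804 + 0.0912 + 0.21 = 0.4816.
Net AUC ratio = 1 / 0.4816 = 2.08.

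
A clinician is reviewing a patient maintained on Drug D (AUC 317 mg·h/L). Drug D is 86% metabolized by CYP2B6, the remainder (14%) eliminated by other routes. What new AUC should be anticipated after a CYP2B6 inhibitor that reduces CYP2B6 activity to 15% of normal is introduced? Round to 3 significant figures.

CYP2B6: 0.86 × 0.15 = 0.129
Other: 0.14 (unchanged)
Relative clearance = 0.129 + 0.14 = 0.269.
AUC ∝ 1/CL, so new value = 317 / 0.269 = 1.18 × 10³ mg·h/L.

1.18 × 10³ mg·h/L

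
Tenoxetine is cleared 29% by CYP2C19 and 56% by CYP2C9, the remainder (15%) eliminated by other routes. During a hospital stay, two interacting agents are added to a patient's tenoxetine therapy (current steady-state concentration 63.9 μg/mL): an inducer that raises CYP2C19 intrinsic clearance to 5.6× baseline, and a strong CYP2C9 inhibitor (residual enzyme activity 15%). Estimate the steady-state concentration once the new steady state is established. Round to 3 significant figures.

CYP2C19: 0.29 × 5.6 = 1.624
CYP2C9: 0.56 × 0.15 = 0.084
Other: 0.15 (unchanged)
New clearance relative to baseline: 1.624 + 0.084 + 0.15 = 1.858.
Dividing the baseline by the relative clearance: 63.9 / 1.858 = 34.4 μg/mL.

34.4 μg/mL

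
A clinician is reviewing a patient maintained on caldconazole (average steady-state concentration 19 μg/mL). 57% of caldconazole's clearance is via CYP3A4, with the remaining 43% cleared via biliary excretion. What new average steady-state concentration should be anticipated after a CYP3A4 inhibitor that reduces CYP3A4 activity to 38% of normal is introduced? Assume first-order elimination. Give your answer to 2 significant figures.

29 μg/mL

The CYP3A4 pathway (57% of clearance) drops to 0.38× activity: 0.57 × 0.38 = 0.2166.
Non-CYP routes (43%) are unchanged.
New clearance relative to baseline: 0.2166 + 0.43 = 0.6466.
With dosing unchanged, average steady-state concentration scales as 1/CL: 19 / 0.6466 = 29 μg/mL.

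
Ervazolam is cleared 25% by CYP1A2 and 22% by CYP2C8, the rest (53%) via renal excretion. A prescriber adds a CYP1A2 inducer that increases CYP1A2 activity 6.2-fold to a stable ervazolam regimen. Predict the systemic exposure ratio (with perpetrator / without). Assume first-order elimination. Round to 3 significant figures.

0.435

The CYP1A2 pathway (25% of clearance) rises to 6.2× activity: 0.25 × 6.2 = 1.55.
CYP2C8 (22%) and the residual 53% are unaffected.
CL_new/CL_old = 1.55 + 0.22 + 0.53 = 2.3.
Since systemic exposure ∝ 1/CL, the ratio is 1 / 2.3 = 0.435.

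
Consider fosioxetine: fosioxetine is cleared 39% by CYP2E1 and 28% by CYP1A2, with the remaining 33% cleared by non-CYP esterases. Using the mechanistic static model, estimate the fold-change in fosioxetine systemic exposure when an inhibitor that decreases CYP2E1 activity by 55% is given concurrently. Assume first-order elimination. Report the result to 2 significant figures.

The CYP2E1 pathway (39% of clearance) falls to 0.45× activity: 0.39 × 0.45 = 0.1755.
CYP1A2 (28%) and the residual 33% are unaffected.
New clearance relative to baseline: 0.1755 + 0.28 + 0.33 = 0.7855.
Systemic exposure is inversely proportional to clearance, so the fold-change is 1 / 0.7855 = 1.3.

1.3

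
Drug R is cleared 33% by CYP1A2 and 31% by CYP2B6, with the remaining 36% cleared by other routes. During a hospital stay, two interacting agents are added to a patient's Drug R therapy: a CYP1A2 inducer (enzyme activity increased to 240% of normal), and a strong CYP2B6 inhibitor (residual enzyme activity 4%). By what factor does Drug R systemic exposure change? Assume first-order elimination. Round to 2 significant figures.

The CYP1A2 pathway (33% of clearance) is boosted to 2.4× activity: 0.33 × 2.4 = 0.792.
The CYP2B6 pathway (31% of clearance) drops to 0.04× activity: 0.31 × 0.04 = 0.0124.
The remaining 36% of clearance is unaffected.
CL_new/CL_old = 0.792 + 0.0124 + 0.36 = 1.1644.
Systemic exposure ∝ 1/CL: fold-change = 1 / 1.1644 = 0.86.

0.86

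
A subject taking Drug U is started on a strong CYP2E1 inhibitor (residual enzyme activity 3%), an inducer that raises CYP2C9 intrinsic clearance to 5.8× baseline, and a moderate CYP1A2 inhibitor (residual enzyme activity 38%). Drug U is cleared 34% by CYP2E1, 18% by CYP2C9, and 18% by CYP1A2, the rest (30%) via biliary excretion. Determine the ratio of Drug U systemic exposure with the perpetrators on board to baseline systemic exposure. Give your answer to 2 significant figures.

0.70

CYP2E1: 0.34 × 0.03 = 0.0102
CYP2C9: 0.18 × 5.8 = 1.044
CYP1A2: 0.18 × 0.38 = 0.0684
Other: 0.3 (unchanged)
CL_new/CL_old = 0.0102 + 1.044 + 0.0684 + 0.3 = 1.4226.
Because systemic exposure varies inversely with clearance, the combined effect is 1 / 1.4226 = 0.70.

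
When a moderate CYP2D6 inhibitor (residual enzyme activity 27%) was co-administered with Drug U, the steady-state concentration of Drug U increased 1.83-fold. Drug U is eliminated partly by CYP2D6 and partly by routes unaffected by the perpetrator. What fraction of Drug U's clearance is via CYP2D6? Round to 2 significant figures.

0.62

Call the CYP2D6 fraction fm. After the interaction, CL_new/CL_old = fm × 0.27 + (1 − fm).
Steady-state concentration ratio = 1 / (new CL fraction), so new CL fraction = 1 / 1.83 = 0.5464.
fm × 0.27 + 1 − fm = 0.5464  ⇒  fm × (0.27 − 1) = −0.4536  ⇒  fm = 0.62.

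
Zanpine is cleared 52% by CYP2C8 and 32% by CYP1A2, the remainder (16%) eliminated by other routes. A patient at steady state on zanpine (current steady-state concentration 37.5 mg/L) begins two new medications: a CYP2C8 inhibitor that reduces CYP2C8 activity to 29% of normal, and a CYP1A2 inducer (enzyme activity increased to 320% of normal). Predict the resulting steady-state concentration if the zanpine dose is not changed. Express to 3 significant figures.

The CYP2C8 pathway (52% of clearance) drops to 0.29× activity: 0.52 × 0.29 = 0.1508.
The CYP1A2 pathway (32% of clearance) increases to 3.2× activity: 0.32 × 3.2 = 1.024.
Non-CYP routes (16%) are unchanged.
Relative clearance = 0.1508 + 1.024 + 0.16 = 1.3348.
Steady-state concentration ∝ 1/CL: new value = 37.5 / 1.3348 = 28.1 mg/L.

28.1 mg/L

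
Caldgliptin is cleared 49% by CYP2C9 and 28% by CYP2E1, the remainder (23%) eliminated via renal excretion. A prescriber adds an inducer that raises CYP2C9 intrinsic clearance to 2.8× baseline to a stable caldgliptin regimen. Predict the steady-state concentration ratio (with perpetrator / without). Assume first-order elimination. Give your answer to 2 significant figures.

0.53

CYP2C9: 0.49 × 2.8 = 1.372
CYP2E1: 0.28 (unchanged)
Other: 0.23 (unchanged)
New clearance relative to baseline: 1.372 + 0.28 + 0.23 = 1.882.
Steady-state concentration is inversely proportional to clearance, so the fold-change is 1 / 1.882 = 0.53.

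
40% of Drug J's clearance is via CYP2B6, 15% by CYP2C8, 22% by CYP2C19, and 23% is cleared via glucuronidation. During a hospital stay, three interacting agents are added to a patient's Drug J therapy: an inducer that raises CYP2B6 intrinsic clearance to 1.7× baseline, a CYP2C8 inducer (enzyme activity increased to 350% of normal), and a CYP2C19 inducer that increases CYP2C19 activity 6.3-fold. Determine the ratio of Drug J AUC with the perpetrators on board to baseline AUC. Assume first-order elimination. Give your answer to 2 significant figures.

CYP2B6: 0.4 × 1.7 = 0.68
CYP2C8: 0.15 × 3.5 = 0.525
CYP2C19: 0.22 × 6.3 = 1.386
Other: 0.23 (unchanged)
CL_new/CL_old = 0.68 + 0.525 + 1.386 + 0.23 = 2.821.
Because AUC varies inversely with clearance, the combined effect is 1 / 2.821 = 0.35.

0.35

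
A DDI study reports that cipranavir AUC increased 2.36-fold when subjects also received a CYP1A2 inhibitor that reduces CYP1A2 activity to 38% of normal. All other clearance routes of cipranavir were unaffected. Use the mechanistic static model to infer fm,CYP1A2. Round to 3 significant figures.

Write x for the fraction cleared via CYP1A2. The observed AUC change means clearance fell to 1/2.36 = 0.4237 of baseline.
Setting x·0.38 + (1 − x) = 0.4237 and solving: x = (0.4237 − 1)/(0.38 − 1) = 0.929.

0.929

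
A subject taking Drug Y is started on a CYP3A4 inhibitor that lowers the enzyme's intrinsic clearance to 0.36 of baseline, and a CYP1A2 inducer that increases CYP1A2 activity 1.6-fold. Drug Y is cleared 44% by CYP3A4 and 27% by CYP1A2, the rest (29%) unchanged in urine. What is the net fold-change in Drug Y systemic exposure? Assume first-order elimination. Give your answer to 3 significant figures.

1.14

The CYP3A4 pathway (44% of clearance) is reduced to 0.36× activity: 0.44 × 0.36 = 0.1584.
The CYP1A2 pathway (27% of clearance) rises to 1.6× activity: 0.27 × 1.6 = 0.432.
Non-CYP routes (29%) are unchanged.
Relative clearance = 0.1584 + 0.432 + 0.29 = 0.8804.
Net systemic exposure ratio = 1 / 0.8804 = 1.14.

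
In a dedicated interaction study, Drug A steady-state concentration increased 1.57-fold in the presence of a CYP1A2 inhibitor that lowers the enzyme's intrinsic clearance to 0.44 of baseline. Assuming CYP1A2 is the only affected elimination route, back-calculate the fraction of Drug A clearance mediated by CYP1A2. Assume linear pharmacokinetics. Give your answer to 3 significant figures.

0.648

CL'/CL = 1 / 1.57 = 0.6369
0.44·fm + (1 − fm) = 0.6369
fm = (0.6369 − 1) / (0.44 − 1) = 0.648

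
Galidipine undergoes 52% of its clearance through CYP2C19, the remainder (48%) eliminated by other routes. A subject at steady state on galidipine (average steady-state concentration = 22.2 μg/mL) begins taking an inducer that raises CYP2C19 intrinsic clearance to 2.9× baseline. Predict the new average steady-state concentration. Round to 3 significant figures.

11.2 μg/mL

CYP2C19: 0.52 × 2.9 = 1.508
Other: 0.48 (unchanged)
New clearance relative to baseline: 1.508 + 0.48 = 1.988.
New average steady-state concentration = baseline ÷ relative clearance = 22.2 / 1.988 = 11.2 μg/mL.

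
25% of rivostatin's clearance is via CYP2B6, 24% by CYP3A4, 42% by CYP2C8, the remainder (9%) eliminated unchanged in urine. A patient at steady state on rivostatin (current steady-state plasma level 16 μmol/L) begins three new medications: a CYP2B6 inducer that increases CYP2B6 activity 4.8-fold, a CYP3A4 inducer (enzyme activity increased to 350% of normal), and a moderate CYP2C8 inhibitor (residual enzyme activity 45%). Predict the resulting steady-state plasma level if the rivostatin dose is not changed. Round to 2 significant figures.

The CYP2B6 pathway (25% of clearance) is boosted to 4.8× activity: 0.25 × 4.8 = 1.2.
The CYP3A4 pathway (24% of clearance) rises to 3.5× activity: 0.24 × 3.5 = 0.84.
The CYP2C8 pathway (42% of clearance) drops to 0.45× activity: 0.42 × 0.45 = 0.189.
Non-CYP routes (9%) are unchanged.
Relative clearance = 1.2 + 0.84 + 0.189 + 0.09 = 2.319.
Dividing the baseline by the relative clearance: 16 / 2.319 = 6.9 μmol/L.

6.9 μmol/L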